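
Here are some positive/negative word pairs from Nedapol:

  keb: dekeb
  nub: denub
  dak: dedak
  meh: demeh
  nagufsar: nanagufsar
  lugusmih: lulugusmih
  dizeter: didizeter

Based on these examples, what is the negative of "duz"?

meh and lugusmih both end in -h yet inflect differently (demeh, lulugusmih), so the final letter is not what conditions the rule; the number of vowels is.
"duz" has 1 vowel. The stems with 1 vowel (keb → dekeb, nub → denub, dak → dedak) add the prefix de-.
The other pattern: stems with 3 vowels repeat the first consonant+vowel as a prefix.
So duz → deduz.

deduz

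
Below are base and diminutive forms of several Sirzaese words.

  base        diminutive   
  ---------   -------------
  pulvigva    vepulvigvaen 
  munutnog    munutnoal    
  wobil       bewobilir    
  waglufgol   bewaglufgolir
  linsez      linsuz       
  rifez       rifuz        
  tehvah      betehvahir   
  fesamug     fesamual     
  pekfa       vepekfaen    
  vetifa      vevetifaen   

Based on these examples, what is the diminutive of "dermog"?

munutnog and waglufgol both have last vowel 'o' yet inflect differently (munutnoal, bewaglufgolir), so the last vowel is not what conditions the rule; the final letter is.
"dermog" ends in -g. The stems ending in -g (fesamug → fesamual, munutnog → munutnoal) drop the final letter and add -al.
So dermog → dermoal.

dermoal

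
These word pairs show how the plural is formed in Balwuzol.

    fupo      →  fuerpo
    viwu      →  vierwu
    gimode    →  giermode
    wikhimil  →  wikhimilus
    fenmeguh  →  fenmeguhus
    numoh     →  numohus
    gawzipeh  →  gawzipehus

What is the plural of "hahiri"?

"hahiri" ends in a vowel. The stems ending in a vowel (fupo → fuerpo, viwu → vierwu, gimode → giermode) insert -er- after the first vowel.
So hahiri → haerhiri.

haerhiri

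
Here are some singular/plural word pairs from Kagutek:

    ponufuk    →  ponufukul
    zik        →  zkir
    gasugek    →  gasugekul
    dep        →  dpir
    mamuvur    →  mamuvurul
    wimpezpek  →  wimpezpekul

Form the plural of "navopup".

wimpezpek and zik both end in -k yet inflect differently (wimpezpekul, zkir), so the final letter is not what conditions the rule; the number of vowels is.
"navopup" has 3 vowels. The stems with 3 vowels (wimpezpek → wimpezpekul, gasugek → gasugekul, mamuvur → mamuvurul) add -ul.
The other pattern: stems with 1 vowel delete the last vowel and add -ir.
So navopup → navopupul.

navopupul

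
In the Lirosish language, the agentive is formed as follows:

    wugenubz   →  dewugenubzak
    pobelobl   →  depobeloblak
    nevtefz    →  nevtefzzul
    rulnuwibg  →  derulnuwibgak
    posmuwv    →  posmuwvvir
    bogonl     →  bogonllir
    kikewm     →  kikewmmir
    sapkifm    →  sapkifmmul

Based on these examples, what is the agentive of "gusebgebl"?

degusebgeblak

bogonl and pobelobl both end in -l yet inflect differently (bogonllir, depobeloblak), so the final letter is not what conditions the rule; the second-to-last letter is.
"gusebgebl" has second-to-last letter 'b'. The stems whose second-to-last letter is 'b' (pobelobl → depobeloblak, wugenubz → dewugenubzak, rulnuwibg → derulnuwibgak) add de- … -ak around the stem.
The other patterns: stems whose second-to-last letter is 'n' or 'w' double the final consonant and add -ir; stems whose second-to-last letter is 'f' double the final consonant and add -ul.
So gusebgebl → degusebgeblak.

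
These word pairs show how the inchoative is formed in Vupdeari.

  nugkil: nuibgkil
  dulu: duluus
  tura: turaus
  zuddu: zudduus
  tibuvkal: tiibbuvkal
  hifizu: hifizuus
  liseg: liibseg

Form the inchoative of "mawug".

tura and tibuvkal both have last vowel 'a' yet inflect differently (turaus, tiibbuvkal), so the last vowel is not what conditions the rule; whether the stem ends in a vowel or a consonant is.
"mawug" ends in a consonant. The stems ending in a consonant (liseg → liibseg, tibuvkal → tiibbuvkal, nugkil → nuibgkil) insert -ib- after the first vowel.
The other pattern: stems ending in a vowel add -us.
So mawug → maibwug.

maibwug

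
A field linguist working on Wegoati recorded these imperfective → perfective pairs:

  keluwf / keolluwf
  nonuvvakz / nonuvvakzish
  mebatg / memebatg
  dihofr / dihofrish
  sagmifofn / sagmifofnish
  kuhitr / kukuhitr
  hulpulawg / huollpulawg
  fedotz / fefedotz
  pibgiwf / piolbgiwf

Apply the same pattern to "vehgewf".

hulpulawg and mebatg both end in -g yet inflect differently (huollpulawg, memebatg), so the final letter is not what conditions the rule; the second-to-last letter is.
"vehgewf" has second-to-last letter 'w'. The stems whose second-to-last letter is 'w' (pibgiwf → piolbgiwf, hulpulawg → huollpulawg, keluwf → keolluwf) insert -ol- after the first vowel.
So vehgewf → veolhgewf.

veolhgewf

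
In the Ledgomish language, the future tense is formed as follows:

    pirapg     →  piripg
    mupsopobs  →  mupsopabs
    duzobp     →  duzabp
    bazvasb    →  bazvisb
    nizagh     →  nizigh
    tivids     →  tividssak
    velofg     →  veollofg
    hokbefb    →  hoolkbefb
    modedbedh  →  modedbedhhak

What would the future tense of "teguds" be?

tegudssak

tivids and mupsopobs both end in -s yet inflect differently (tividssak, mupsopabs), so the final letter is not what conditions the rule; the second-to-last letter is.
"teguds" has second-to-last letter 'd'. The stems whose second-to-last letter is 'd' (tivids → tividssak, modedbedh → modedbedhhak) double the final consonant and add -ak.
So teguds → tegudssak.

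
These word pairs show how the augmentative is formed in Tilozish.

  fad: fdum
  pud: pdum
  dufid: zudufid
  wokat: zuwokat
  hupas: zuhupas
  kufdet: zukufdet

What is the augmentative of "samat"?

"samat" has 2 vowels. The stems with 2 vowels (dufid → zudufid, wokat → zuwokat, hupas → zuhupas) add the prefix zu-.
The other pattern: stems with 1 vowel delete the last vowel and add -um.
So samat → zusamat.

zusamat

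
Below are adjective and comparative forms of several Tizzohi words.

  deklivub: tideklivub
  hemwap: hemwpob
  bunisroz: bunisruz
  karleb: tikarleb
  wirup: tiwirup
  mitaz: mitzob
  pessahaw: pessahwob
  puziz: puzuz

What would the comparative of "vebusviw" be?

vebusvuw

hemwap and wirup both end in -p yet inflect differently (hemwpob, tiwirup), so the final letter is not what conditions the rule; the last vowel is.
"vebusviw" has last vowel 'i'. The one such stem in the data (puziz → puzuz) changes the last vowel to 'u' (as does bunisroz), so the same rule applies.
So vebusviw → vebusvuw.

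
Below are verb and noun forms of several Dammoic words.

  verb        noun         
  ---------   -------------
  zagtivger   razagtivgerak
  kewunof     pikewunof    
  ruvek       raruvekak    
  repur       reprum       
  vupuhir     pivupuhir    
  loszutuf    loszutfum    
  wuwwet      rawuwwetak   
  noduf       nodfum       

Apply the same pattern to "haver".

"haver" has last vowel 'e'. The stems whose last vowel is 'e' (ruvek → raruvekak, wuwwet → rawuwwetak, zagtivger → razagtivgerak) add ra- … -ak around the stem.
The other patterns: stems whose last vowel is 'u' delete the last vowel and add -um; stems whose last vowel is 'i' or 'o' add the prefix pi-.
So haver → rahaverak.

rahaverak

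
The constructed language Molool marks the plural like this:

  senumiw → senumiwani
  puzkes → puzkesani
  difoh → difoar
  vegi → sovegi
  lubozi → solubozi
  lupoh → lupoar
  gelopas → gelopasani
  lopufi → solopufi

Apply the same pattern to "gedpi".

sogedpi

vegi and senumiw both have last vowel 'i' yet inflect differently (sovegi, senumiwani), so the last vowel is not what conditions the rule; the final letter is.
"gedpi" ends in -i. The stems ending in -i (vegi → sovegi, lubozi → solubozi, lopufi → solopufi) add the prefix so-.
The other patterns: stems ending in -h drop the final letter and add -ar; stems ending in -s or -w add -ani.
So gedpi → sogedpi.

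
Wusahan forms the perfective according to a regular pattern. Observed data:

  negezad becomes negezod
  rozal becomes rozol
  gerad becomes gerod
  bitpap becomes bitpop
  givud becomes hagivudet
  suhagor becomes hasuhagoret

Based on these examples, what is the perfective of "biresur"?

negezad and givud both end in -d yet inflect differently (negezod, hagivudet), so the final letter is not what conditions the rule; the last vowel is.
"biresur" has last vowel 'u'. The one such stem in the data (givud → hagivudet) adds ha- … -et around the stem, so the same rule applies.
The other pattern: stems whose last vowel is 'a' change the last vowel to 'o'.
So biresur → habiresuret.

habiresuret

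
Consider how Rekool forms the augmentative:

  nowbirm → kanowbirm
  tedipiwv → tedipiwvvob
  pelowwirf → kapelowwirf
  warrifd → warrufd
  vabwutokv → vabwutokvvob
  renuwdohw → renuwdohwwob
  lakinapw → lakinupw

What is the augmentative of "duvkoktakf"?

lakinapw and renuwdohw both end in -w yet inflect differently (lakinupw, renuwdohwwob), so the final letter is not what conditions the rule; the second-to-last letter is.
"duvkoktakf" has second-to-last letter 'k'. The one such stem in the data (vabwutokv → vabwutokvvob) doubles the final consonant and adds -ob (as do renuwdohw, tedipiwv), so the same rule applies.
The other patterns: stems whose second-to-last letter is 'r' add the prefix ka-; stems whose second-to-last letter is 'f' or 'p' change the last vowel to 'u'.
So duvkoktakf → duvkoktakffob.

duvkoktakffob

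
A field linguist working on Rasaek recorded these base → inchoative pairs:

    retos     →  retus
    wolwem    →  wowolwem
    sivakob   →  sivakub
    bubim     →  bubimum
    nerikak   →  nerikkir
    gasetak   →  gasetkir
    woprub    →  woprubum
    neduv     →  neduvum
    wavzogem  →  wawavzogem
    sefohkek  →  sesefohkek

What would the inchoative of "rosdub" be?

sefohkek and gasetak both end in -k yet inflect differently (sesefohkek, gasetkir), so the final letter is not what conditions the rule; the last vowel is.
"rosdub" has last vowel 'u'. The stems whose last vowel is 'u' (woprub → woprubum, neduv → neduvum) add -um.
So rosdub → rosdubum.

rosdubum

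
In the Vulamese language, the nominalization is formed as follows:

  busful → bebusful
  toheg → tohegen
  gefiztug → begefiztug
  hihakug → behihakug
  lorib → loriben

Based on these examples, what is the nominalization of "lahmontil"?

lahmontilen

gefiztug and toheg both end in -g yet inflect differently (begefiztug, tohegen), so the final letter is not what conditions the rule; the last vowel is.
"lahmontil" has last vowel 'i'. The one such stem in the data (lorib → loriben) adds -en, so the same rule applies.
So lahmontil → lahmontilen.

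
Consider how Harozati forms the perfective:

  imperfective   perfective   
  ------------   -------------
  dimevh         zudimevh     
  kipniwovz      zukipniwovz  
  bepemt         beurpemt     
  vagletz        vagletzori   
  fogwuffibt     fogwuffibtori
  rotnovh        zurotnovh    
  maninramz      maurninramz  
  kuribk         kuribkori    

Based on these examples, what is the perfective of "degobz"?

degobzori

kipniwovz and maninramz both end in -z yet inflect differently (zukipniwovz, maurninramz), so the final letter is not what conditions the rule; the second-to-last letter is.
"degobz" has second-to-last letter 'b'. The stems whose second-to-last letter is 'b' (kuribk → kuribkori, fogwuffibt → fogwuffibtori) add -ori.
So degobz → degobzori.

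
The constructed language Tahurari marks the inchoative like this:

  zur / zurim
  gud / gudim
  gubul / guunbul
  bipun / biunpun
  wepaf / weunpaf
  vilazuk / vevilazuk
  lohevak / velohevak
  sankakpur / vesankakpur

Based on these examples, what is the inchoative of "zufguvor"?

vezufguvor

"zufguvor" has 3 vowels. The stems with 3 vowels (vilazuk → vevilazuk, lohevak → velohevak, sankakpur → vesankakpur) add the prefix ve-.
The other patterns: stems with 1 vowel add -im; stems with 2 vowels insert -un- after the first vowel.
So zufguvor → vezufguvor.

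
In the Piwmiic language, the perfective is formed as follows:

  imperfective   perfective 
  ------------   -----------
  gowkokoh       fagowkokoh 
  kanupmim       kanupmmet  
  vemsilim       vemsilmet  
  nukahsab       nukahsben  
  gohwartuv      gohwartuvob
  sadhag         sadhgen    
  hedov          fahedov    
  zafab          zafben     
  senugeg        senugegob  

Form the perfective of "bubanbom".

fabubanbom

"bubanbom" has last vowel 'o'. The stems whose last vowel is 'o' (gowkokoh → fagowkokoh, hedov → fahedov) add the prefix fa-.
So bubanbom → fabubanbom.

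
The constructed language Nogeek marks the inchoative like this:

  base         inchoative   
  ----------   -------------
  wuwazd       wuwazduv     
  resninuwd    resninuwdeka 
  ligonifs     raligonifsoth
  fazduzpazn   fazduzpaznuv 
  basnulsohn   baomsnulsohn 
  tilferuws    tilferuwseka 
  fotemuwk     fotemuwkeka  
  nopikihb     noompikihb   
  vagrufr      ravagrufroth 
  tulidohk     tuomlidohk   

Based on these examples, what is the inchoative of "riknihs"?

fazduzpazn and basnulsohn both end in -n yet inflect differently (fazduzpaznuv, baomsnulsohn), so the final letter is not what conditions the rule; the second-to-last letter is.
"riknihs" has second-to-last letter 'h'. The stems whose second-to-last letter is 'h' (basnulsohn → baomsnulsohn, tulidohk → tuomlidohk, nopikihb → noompikihb) insert -om- after the first vowel.
So riknihs → riomknihs.

riomknihs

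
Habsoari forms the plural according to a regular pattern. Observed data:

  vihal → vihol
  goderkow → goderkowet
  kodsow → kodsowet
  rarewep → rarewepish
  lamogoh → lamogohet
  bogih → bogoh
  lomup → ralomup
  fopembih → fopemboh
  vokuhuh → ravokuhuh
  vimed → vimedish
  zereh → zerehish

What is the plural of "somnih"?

somnoh

lomup and rarewep both end in -p yet inflect differently (ralomup, rarewepish), so the final letter is not what conditions the rule; the last vowel is.
"somnih" has last vowel 'i'. The stems whose last vowel is 'i' (bogih → bogoh, fopembih → fopemboh) change the last vowel to 'o'.
The other patterns: stems whose last vowel is 'u' add the prefix ra-; stems whose last vowel is 'e' add -ish; stems whose last vowel is 'o' add -et.
So somnih → somnoh.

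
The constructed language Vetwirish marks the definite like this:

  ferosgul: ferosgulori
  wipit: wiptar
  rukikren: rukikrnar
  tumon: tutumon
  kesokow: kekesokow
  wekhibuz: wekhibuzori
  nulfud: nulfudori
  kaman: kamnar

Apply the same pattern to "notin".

notnar

tumon and rukikren both end in -n yet inflect differently (tutumon, rukikrnar), so the final letter is not what conditions the rule; the last vowel is.
"notin" has last vowel 'i'. The one such stem in the data (wipit → wiptar) deletes the last vowel and adds -ar (as do rukikren, kaman), so the same rule applies.
The other patterns: stems whose last vowel is 'o' repeat the first consonant+vowel as a prefix; stems whose last vowel is 'u' add -ori.
So notin → notnar.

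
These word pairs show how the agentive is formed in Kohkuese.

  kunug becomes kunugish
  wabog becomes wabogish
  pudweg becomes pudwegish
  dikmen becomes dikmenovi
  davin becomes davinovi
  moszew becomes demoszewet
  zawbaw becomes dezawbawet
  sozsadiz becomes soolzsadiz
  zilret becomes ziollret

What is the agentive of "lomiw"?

delomiwet

pudweg and dikmen both have last vowel 'e' yet inflect differently (pudwegish, dikmenovi), so the last vowel is not what conditions the rule; the final letter is.
"lomiw" ends in -w. The stems ending in -w (moszew → demoszewet, zawbaw → dezawbawet) add de- … -et around the stem.
So lomiw → delomiwet.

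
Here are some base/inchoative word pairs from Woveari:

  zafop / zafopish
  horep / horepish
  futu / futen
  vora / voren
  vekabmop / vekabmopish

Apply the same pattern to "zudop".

zudopish

vekabmop and vora both begin with v- yet inflect differently (vekabmopish, voren), so the first letter is not what conditions the rule; whether the stem ends in a vowel or a consonant is.
"zudop" ends in a consonant. The stems ending in a consonant (zafop → zafopish, vekabmop → vekabmopish, horep → horepish) add -ish.
The other pattern: stems ending in a vowel drop the final letter and add -en.
So zudop → zudopish.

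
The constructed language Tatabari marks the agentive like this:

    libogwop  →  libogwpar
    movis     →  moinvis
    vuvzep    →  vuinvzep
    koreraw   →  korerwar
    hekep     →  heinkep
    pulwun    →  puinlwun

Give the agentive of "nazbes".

hekep and libogwop both end in -p yet inflect differently (heinkep, libogwpar), so the final letter is not what conditions the rule; the number of vowels is.
"nazbes" has 2 vowels. The stems with 2 vowels (hekep → heinkep, vuvzep → vuinvzep, pulwun → puinlwun) insert -in- after the first vowel.
The other pattern: stems with 3 vowels delete the last vowel and add -ar.
So nazbes → nainzbes.

nainzbes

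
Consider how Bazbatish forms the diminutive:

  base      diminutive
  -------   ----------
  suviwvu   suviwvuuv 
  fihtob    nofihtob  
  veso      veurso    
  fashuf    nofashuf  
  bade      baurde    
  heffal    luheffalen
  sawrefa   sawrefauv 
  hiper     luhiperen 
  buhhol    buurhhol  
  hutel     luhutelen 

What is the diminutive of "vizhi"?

viurzhi

hutel and buhhol both end in -l yet inflect differently (luhutelen, buurhhol), so the final letter is not what conditions the rule; the first letter is.
"vizhi" begins with v-. The one such stem in the data (veso → veurso) inserts -ur- after the first vowel (as do bade, buhhol), so the same rule applies.
So vizhi → viurzhi.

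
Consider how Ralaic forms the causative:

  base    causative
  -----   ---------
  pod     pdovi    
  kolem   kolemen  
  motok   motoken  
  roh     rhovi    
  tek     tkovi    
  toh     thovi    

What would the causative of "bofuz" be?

bofuzen

motok and tek both end in -k yet inflect differently (motoken, tkovi), so the final letter is not what conditions the rule; the number of vowels is.
"bofuz" has 2 vowels. The stems with 2 vowels (motok → motoken, kolem → kolemen) add -en.
So bofuz → bofuzen.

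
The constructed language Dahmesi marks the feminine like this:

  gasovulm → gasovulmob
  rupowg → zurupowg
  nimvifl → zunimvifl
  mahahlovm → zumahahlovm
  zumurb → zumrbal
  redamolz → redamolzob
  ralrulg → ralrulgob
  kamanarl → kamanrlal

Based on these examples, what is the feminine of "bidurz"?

gasovulm and mahahlovm both end in -m yet inflect differently (gasovulmob, zumahahlovm), so the final letter is not what conditions the rule; the second-to-last letter is.
"bidurz" has second-to-last letter 'r'. The stems whose second-to-last letter is 'r' (kamanarl → kamanrlal, zumurb → zumrbal) delete the last vowel and add -al.
The other patterns: stems whose second-to-last letter is 'l' add -ob; stems whose second-to-last letter is 'f', 'v' or 'w' add the prefix zu-.
So bidurz → bidrzal.

bidrzal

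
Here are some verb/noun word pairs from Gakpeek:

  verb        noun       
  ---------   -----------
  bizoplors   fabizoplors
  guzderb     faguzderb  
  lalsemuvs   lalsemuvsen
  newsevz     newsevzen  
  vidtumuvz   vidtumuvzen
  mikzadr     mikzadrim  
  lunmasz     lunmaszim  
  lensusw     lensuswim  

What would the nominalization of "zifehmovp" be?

"zifehmovp" has second-to-last letter 'v'. The stems whose second-to-last letter is 'v' (lalsemuvs → lalsemuvsen, newsevz → newsevzen, vidtumuvz → vidtumuvzen) add -en.
So zifehmovp → zifehmovpen.

zifehmovpen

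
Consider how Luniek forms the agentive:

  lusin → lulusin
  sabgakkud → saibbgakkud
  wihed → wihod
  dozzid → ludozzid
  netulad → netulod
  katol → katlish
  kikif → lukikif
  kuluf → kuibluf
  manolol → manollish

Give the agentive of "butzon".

wihed and dozzid both end in -d yet inflect differently (wihod, ludozzid), so the final letter is not what conditions the rule; the last vowel is.
"butzon" has last vowel 'o'. The stems whose last vowel is 'o' (katol → katlish, manolol → manollish) delete the last vowel and add -ish.
The other patterns: stems whose last vowel is 'a' or 'e' change the last vowel to 'o'; stems whose last vowel is 'i' add the prefix lu-; stems whose last vowel is 'u' insert -ib- after the first vowel.
So butzon → butznish.

butznish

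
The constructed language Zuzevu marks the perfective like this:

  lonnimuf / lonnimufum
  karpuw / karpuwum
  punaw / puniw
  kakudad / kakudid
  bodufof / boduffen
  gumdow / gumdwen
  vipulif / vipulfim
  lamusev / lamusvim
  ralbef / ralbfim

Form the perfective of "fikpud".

fikpudum

"fikpud" has last vowel 'u'. The stems whose last vowel is 'u' (lonnimuf → lonnimufum, karpuw → karpuwum) add -um.
The other patterns: stems whose last vowel is 'a' change the last vowel to 'i'; stems whose last vowel is 'o' delete the last vowel and add -en; stems whose last vowel is 'e' or 'i' delete the last vowel and add -im.
So fikpud → fikpudum.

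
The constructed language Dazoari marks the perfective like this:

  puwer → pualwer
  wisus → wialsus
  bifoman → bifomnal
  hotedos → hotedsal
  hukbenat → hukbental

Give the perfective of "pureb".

pualreb

wisus and hotedos both end in -s yet inflect differently (wialsus, hotedsal), so the final letter is not what conditions the rule; the last vowel is.
"pureb" has last vowel 'e'. The one such stem in the data (puwer → pualwer) inserts -al- after the first vowel (as does wisus), so the same rule applies.
So pureb → pualreb.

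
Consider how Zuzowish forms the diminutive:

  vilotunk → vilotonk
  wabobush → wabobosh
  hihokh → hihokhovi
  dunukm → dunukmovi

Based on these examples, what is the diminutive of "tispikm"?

tispikmovi

hihokh and wabobush both end in -h yet inflect differently (hihokhovi, wabobosh), so the final letter is not what conditions the rule; the second-to-last letter is.
"tispikm" has second-to-last letter 'k'. The stems whose second-to-last letter is 'k' (dunukm → dunukmovi, hihokh → hihokhovi) add -ovi.
The other pattern: stems whose second-to-last letter is 'n' or 's' change the last vowel to 'o'.
So tispikm → tispikmovi.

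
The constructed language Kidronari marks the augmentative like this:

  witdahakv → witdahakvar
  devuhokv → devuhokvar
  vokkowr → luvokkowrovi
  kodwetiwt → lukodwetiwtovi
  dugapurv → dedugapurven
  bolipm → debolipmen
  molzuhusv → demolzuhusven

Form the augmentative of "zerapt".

dezerapten

witdahakv and dugapurv both end in -v yet inflect differently (witdahakvar, dedugapurven), so the final letter is not what conditions the rule; the second-to-last letter is.
"zerapt" has second-to-last letter 'p'. The one such stem in the data (bolipm → debolipmen) adds de- … -en around the stem, so the same rule applies.
So zerapt → dezerapten.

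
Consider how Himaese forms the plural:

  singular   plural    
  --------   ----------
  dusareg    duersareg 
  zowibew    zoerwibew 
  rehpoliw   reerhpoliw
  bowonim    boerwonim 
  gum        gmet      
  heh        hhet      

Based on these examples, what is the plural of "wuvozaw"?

wuervozaw

"wuvozaw" has 3 vowels. The stems with 3 vowels (dusareg → duersareg, zowibew → zoerwibew, rehpoliw → reerhpoliw) insert -er- after the first vowel.
The other pattern: stems with 1 vowel delete the last vowel and add -et.
So wuvozaw → wuervozaw.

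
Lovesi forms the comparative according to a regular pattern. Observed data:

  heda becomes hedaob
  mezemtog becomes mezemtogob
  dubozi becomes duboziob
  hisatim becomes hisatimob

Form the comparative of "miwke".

Every pair shown (heda → hedaob, mezemtog → mezemtogob, dubozi → duboziob, …) follows the same rule: add -ob.
So miwke → miwkeob.

miwkeob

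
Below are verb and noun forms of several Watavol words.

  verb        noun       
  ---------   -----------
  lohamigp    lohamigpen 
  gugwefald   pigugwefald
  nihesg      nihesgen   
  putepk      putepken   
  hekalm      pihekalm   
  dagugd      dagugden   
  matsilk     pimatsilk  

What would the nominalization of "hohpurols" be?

pihohpurols

"hohpurols" has second-to-last letter 'l'. The stems whose second-to-last letter is 'l' (gugwefald → pigugwefald, hekalm → pihekalm, matsilk → pimatsilk) add the prefix pi-.
The other pattern: stems whose second-to-last letter is 'g', 'p' or 's' add -en.
So hohpurols → pihohpurols.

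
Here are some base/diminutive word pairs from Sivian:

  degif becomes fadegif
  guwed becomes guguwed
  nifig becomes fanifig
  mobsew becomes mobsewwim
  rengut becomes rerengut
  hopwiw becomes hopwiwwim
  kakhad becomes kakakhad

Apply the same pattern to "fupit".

fufupit

"fupit" ends in -t. The one such stem in the data (rengut → rerengut) repeats the first consonant+vowel as a prefix (as do guwed, kakhad), so the same rule applies.
The other patterns: stems ending in -w double the final consonant and add -im; stems ending in -f or -g add the prefix fa-.
So fupit → fufupit.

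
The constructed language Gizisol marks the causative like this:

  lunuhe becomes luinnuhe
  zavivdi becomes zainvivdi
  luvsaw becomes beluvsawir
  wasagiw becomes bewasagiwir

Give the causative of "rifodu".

riinfodu

zavivdi and wasagiw both have last vowel 'i' yet inflect differently (zainvivdi, bewasagiwir), so the last vowel is not what conditions the rule; whether the stem ends in a vowel or a consonant is.
"rifodu" ends in a vowel. The stems ending in a vowel (zavivdi → zainvivdi, lunuhe → luinnuhe) insert -in- after the first vowel.
The other pattern: stems ending in a consonant add be- … -ir around the stem.
So rifodu → riinfodu.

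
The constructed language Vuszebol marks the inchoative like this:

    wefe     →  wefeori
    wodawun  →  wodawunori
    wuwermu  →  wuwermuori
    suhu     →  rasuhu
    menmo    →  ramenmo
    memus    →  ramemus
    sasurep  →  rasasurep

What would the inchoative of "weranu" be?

weranuori

wuwermu and suhu both end in -u yet inflect differently (wuwermuori, rasuhu), so the final letter is not what conditions the rule; the first letter is.
"weranu" begins with w-. The stems beginning with w- (wefe → wefeori, wodawun → wodawunori, wuwermu → wuwermuori) add -ori.
So weranu → weranuori.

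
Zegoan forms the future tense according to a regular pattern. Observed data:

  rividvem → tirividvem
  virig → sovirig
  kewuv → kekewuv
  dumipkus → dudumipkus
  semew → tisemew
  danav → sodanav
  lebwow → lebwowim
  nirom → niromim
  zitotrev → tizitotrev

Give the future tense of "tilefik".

nirom and rividvem both end in -m yet inflect differently (niromim, tirividvem), so the final letter is not what conditions the rule; the last vowel is.
"tilefik" has last vowel 'i'. The one such stem in the data (virig → sovirig) adds the prefix so-, so the same rule applies.
So tilefik → sotilefik.

sotilefik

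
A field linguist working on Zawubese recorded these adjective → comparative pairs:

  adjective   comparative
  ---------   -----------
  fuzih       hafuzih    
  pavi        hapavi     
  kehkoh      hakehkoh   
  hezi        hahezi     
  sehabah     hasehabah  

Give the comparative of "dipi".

Every pair shown (fuzih → hafuzih, pavi → hapavi, kehkoh → hakehkoh, …) follows the same rule: add the prefix ha-.
So dipi → hadipi.

hadipi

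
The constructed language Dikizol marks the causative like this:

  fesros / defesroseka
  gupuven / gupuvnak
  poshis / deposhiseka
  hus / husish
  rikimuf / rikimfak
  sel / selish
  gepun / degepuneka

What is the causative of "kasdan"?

hus and poshis both end in -s yet inflect differently (husish, deposhiseka), so the final letter is not what conditions the rule; the number of vowels is.
"kasdan" has 2 vowels. The stems with 2 vowels (poshis → deposhiseka, fesros → defesroseka, gepun → degepuneka) add de- … -eka around the stem.
The other patterns: stems with 1 vowel add -ish; stems with 3 vowels delete the last vowel and add -ak.
So kasdan → dekasdaneka.

dekasdaneka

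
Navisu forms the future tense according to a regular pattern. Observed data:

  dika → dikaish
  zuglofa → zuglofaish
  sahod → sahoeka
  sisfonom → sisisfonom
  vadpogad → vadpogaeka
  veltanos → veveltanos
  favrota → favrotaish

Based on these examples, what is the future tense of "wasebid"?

favrota and vadpogad both have last vowel 'a' yet inflect differently (favrotaish, vadpogaeka), so the last vowel is not what conditions the rule; the final letter is.
"wasebid" ends in -d. The stems ending in -d (vadpogad → vadpogaeka, sahod → sahoeka) drop the final letter and add -eka.
The other patterns: stems ending in -a add -ish; stems ending in -m or -s repeat the first consonant+vowel as a prefix.
So wasebid → wasebieka.

wasebieka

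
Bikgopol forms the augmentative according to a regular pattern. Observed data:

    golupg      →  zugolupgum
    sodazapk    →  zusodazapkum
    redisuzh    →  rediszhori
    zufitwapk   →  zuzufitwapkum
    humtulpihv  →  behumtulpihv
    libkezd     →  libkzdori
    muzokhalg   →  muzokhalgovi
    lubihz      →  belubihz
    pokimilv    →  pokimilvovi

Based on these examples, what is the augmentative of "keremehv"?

bekeremehv

humtulpihv and pokimilv both end in -v yet inflect differently (behumtulpihv, pokimilvovi), so the final letter is not what conditions the rule; the second-to-last letter is.
"keremehv" has second-to-last letter 'h'. The stems whose second-to-last letter is 'h' (lubihz → belubihz, humtulpihv → behumtulpihv) add the prefix be-.
So keremehv → bekeremehv.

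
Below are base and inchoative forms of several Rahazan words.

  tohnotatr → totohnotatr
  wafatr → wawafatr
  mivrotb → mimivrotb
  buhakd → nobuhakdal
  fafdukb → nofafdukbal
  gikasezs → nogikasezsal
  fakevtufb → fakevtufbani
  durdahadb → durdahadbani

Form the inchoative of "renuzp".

mivrotb and fafdukb both end in -b yet inflect differently (mimivrotb, nofafdukbal), so the final letter is not what conditions the rule; the second-to-last letter is.
"renuzp" has second-to-last letter 'z'. The one such stem in the data (gikasezs → nogikasezsal) adds no- … -al around the stem, so the same rule applies.
The other patterns: stems whose second-to-last letter is 't' repeat the first consonant+vowel as a prefix; stems whose second-to-last letter is 'd' or 'f' add -ani.
So renuzp → norenuzpal.

norenuzpal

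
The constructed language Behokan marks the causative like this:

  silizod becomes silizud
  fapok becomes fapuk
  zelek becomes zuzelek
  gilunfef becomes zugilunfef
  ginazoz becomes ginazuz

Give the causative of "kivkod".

zelek and fapok both end in -k yet inflect differently (zuzelek, fapuk), so the final letter is not what conditions the rule; the last vowel is.
"kivkod" has last vowel 'o'. The stems whose last vowel is 'o' (ginazoz → ginazuz, silizod → silizud, fapok → fapuk) change the last vowel to 'u'.
The other pattern: stems whose last vowel is 'e' add the prefix zu-.
So kivkod → kivkud.

kivkud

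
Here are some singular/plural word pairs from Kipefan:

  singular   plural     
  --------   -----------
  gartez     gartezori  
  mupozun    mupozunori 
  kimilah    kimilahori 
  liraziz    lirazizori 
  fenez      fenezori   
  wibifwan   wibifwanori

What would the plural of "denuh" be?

Every pair shown (gartez → gartezori, mupozun → mupozunori, kimilah → kimilahori, …) follows the same rule: add -ori.
So denuh → denuhori.

denuhori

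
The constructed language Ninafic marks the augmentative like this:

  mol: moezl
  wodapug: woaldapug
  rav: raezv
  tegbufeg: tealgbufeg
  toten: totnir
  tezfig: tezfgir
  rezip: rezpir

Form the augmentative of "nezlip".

nezlpir

"nezlip" has 2 vowels. The stems with 2 vowels (toten → totnir, tezfig → tezfgir, rezip → rezpir) delete the last vowel and add -ir.
The other patterns: stems with 1 vowel insert -ez- after the first vowel; stems with 3 vowels insert -al- after the first vowel.
So nezlip → nezlpir.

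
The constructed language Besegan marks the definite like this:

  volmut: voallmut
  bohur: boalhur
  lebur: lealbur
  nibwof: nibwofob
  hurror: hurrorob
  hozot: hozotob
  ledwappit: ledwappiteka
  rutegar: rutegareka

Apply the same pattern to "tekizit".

tekiziteka

bohur and hurror both end in -r yet inflect differently (boalhur, hurrorob), so the final letter is not what conditions the rule; the last vowel is.
"tekizit" has last vowel 'i'. The one such stem in the data (ledwappit → ledwappiteka) adds -eka, so the same rule applies.
The other patterns: stems whose last vowel is 'u' insert -al- after the first vowel; stems whose last vowel is 'o' add -ob.
So tekizit → tekiziteka.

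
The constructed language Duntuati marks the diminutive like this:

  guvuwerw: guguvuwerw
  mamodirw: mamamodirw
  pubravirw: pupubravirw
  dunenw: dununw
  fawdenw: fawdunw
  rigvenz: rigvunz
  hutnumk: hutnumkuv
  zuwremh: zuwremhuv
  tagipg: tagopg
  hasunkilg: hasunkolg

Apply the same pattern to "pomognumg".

pomognumguv

guvuwerw and dunenw both end in -w yet inflect differently (guguvuwerw, dununw), so the final letter is not what conditions the rule; the second-to-last letter is.
"pomognumg" has second-to-last letter 'm'. The stems whose second-to-last letter is 'm' (hutnumk → hutnumkuv, zuwremh → zuwremhuv) add -uv.
So pomognumg → pomognumguv.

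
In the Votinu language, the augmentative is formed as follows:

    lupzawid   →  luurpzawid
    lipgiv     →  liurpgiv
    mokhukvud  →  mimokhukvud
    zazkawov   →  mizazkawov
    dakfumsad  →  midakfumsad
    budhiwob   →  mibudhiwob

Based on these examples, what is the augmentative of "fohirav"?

lupzawid and mokhukvud both end in -d yet inflect differently (luurpzawid, mimokhukvud), so the final letter is not what conditions the rule; the last vowel is.
"fohirav" has last vowel 'a'. The one such stem in the data (dakfumsad → midakfumsad) adds the prefix mi-, so the same rule applies.
The other pattern: stems whose last vowel is 'i' insert -ur- after the first vowel.
So fohirav → mifohirav.

mifohirav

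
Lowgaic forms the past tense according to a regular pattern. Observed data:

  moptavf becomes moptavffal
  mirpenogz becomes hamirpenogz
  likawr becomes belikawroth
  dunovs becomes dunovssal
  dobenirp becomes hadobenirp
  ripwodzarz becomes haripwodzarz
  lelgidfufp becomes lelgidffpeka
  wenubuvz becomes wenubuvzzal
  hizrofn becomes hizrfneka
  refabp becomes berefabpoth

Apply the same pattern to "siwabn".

besiwabnoth

wenubuvz and mirpenogz both end in -z yet inflect differently (wenubuvzzal, hamirpenogz), so the final letter is not what conditions the rule; the second-to-last letter is.
"siwabn" has second-to-last letter 'b'. The one such stem in the data (refabp → berefabpoth) adds be- … -oth around the stem, so the same rule applies.
So siwabn → besiwabnoth.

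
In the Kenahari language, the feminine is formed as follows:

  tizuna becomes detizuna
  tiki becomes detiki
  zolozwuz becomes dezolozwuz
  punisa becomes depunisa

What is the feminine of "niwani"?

deniwani

Every pair shown (tizuna → detizuna, tiki → detiki, zolozwuz → dezolozwuz, …) follows the same rule: add the prefix de-.
So niwani → deniwani.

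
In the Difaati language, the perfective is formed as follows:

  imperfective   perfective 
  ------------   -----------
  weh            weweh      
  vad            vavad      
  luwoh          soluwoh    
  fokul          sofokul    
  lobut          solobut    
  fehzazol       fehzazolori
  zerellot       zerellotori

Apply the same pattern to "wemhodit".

wemhoditori

"wemhodit" has 3 vowels. The stems with 3 vowels (fehzazol → fehzazolori, zerellot → zerellotori) add -ori.
So wemhodit → wemhoditori.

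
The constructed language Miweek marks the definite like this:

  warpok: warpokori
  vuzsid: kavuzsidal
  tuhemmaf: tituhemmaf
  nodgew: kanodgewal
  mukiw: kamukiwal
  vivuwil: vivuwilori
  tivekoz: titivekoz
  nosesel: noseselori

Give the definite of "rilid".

karilidal

nosesel and nodgew both have last vowel 'e' yet inflect differently (noseselori, kanodgewal), so the last vowel is not what conditions the rule; the final letter is.
"rilid" ends in -d. The one such stem in the data (vuzsid → kavuzsidal) adds ka- … -al around the stem, so the same rule applies.
So rilid → karilidal.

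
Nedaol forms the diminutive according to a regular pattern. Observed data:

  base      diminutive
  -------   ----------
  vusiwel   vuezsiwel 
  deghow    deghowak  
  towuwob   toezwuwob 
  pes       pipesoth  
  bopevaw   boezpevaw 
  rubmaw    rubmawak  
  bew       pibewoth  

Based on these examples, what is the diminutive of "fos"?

pifosoth

bew and deghow both end in -w yet inflect differently (pibewoth, deghowak), so the final letter is not what conditions the rule; the number of vowels is.
"fos" has 1 vowel. The stems with 1 vowel (bew → pibewoth, pes → pipesoth) add pi- … -oth around the stem.
The other patterns: stems with 2 vowels add -ak; stems with 3 vowels insert -ez- after the first vowel.
So fos → pifosoth.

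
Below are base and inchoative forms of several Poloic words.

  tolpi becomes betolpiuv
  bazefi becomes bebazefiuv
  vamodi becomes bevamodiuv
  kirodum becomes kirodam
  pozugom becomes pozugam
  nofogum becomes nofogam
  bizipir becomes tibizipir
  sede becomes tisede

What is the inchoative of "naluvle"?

tinaluvle

tolpi and bizipir both have last vowel 'i' yet inflect differently (betolpiuv, tibizipir), so the last vowel is not what conditions the rule; the final letter is.
"naluvle" ends in -e. The one such stem in the data (sede → tisede) adds the prefix ti-, so the same rule applies.
So naluvle → tinaluvle.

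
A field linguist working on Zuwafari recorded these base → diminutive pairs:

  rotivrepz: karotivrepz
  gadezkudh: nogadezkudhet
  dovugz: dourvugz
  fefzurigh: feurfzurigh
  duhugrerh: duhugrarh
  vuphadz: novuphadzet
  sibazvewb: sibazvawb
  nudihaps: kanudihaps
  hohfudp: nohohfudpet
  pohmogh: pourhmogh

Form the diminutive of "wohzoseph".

kawohzoseph

rotivrepz and dovugz both end in -z yet inflect differently (karotivrepz, dourvugz), so the final letter is not what conditions the rule; the second-to-last letter is.
"wohzoseph" has second-to-last letter 'p'. The stems whose second-to-last letter is 'p' (rotivrepz → karotivrepz, nudihaps → kanudihaps) add the prefix ka-.
The other patterns: stems whose second-to-last letter is 'g' insert -ur- after the first vowel; stems whose second-to-last letter is 'd' add no- … -et around the stem; stems whose second-to-last letter is 'r' or 'w' change the last vowel to 'a'.
So wohzoseph → kawohzoseph.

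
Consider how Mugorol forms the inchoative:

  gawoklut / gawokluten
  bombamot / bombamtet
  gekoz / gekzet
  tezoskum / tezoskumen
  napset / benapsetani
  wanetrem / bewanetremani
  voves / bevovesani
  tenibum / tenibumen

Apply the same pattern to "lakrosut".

lakrosuten

gawoklut and bombamot both end in -t yet inflect differently (gawokluten, bombamtet), so the final letter is not what conditions the rule; the last vowel is.
"lakrosut" has last vowel 'u'. The stems whose last vowel is 'u' (tenibum → tenibumen, tezoskum → tezoskumen, gawoklut → gawokluten) add -en.
So lakrosut → lakrosuten.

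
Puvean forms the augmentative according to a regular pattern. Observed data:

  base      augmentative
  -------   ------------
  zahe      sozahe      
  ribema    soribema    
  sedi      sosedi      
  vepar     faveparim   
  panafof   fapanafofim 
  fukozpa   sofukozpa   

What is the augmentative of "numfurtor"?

fanumfurtorim

"numfurtor" ends in a consonant. The stems ending in a consonant (panafof → fapanafofim, vepar → faveparim) add fa- … -im around the stem.
So numfurtor → fanumfurtorim.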